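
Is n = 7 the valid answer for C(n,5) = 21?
Yes
C(7,5) = 7·6·5·4·3/5! = 2,520/120 = 21, which equals 21.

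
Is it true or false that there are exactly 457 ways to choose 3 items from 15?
False
C(15,3) = 455 ≠ 457.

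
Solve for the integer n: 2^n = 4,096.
12

Working:
4,096 = 1,024 × 4 = 2^10 × 2^2 = 2^12, so n = 12.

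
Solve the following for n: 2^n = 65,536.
16

Working:
65,536 = 1,024 × 64 = 2^10 × 2^6 = 2^16, so n = 16.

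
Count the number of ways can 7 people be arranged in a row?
Arrangements of 7 distinct objects: 7! = 5,040.

Answer: 5,040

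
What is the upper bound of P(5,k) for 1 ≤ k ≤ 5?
120

Working:
P(5,k) increases in k, so maximum at k = 5: 5! = 120.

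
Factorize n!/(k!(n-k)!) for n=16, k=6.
C(16,6) = 8,008

Working:
This is the binomial coefficient C(16,6) = 8,008.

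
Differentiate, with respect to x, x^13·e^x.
(13x^12 + x^13)e^x

Explanation: Product rule: d/dx[x^13]·e^x + x^13·d/dx[e^x] = 13x^{12}e^x + x^13e^x.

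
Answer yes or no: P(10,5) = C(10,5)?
No

P(10,5) = 30,240 but C(10,5) = 252; they differ by a factor of 5! = 120, so the statement does not hold.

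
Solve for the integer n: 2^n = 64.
6

Reasoning: 2^6 = 64, so n = 6.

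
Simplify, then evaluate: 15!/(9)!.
3,603,600

Reasoning: This equals 15×14×...×10 = 3,603,600.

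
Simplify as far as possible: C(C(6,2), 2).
105
C(6,2) = 15, then C(15, 2) = 105.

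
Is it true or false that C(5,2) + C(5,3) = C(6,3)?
Pascal's identity: LHS = 10 + 10 = 20; RHS = C(6,3) = 20. Both sides agree, so the statement holds.

Answer: True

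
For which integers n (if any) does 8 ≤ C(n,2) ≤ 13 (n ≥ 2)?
5
C(4,2)=6; C(5,2)=10; C(6,2)=15. So valid n = 5.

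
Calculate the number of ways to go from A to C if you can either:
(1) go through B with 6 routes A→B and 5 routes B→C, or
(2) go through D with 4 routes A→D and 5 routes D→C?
50

Route via B: 6×5=30. Route via D: 4×5=20. Total: 50.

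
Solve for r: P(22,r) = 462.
2

Explanation: P(22,r) = 22·21·…·(22−r+1), a product of r factors. Multiplying down from 22: 22 = 22; 22·21 = 462 ✓ (2 factors). So r = 2.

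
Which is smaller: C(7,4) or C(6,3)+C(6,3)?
C(7,4)=35; C(6,3)+C(6,3)=20+20=40.
Final answer: C(7,4)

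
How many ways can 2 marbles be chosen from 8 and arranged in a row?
P(8,2) = 8!/(8-2)! = 56.
Final answer: 56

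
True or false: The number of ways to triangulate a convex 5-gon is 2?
False

Triangulations of a convex 5-gon are counted by the Catalan number C_3: C_3 = C(6,3)/(3+1) = 20/4 = 5.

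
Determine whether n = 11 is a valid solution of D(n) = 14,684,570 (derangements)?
Yes

Explanation: D(11) = (11-1)·[D(10) + D(9)] = 10·[1,334,961 + 133,496] = 14,684,570, which equals 14,684,570.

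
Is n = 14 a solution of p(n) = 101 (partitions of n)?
No

Explanation: Pentagonal recurrence p(n) = p(n−1) + p(n−2) − p(n−5) − p(n−7) + …: p(14) = p(13) + p(12) − p(9) − p(7) + p(2) = 101 + 77 − 30 − 15 + 2 = 135, which does not equal 101.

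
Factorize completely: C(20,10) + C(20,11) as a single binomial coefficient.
C(21,11)

Working:
By Pascal's identity: C(20,10) + C(20,11) = C(21,11) = 352,716.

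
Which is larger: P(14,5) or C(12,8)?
P(14,5)=240,240, C(12,8)=495.

Answer: P(14,5)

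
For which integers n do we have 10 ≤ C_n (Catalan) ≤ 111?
4, 5

Solution: C_3=5; C_4=14; C_5=42; C_6=132. So valid n = 4, 5.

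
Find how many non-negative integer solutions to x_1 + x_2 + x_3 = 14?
C(14+3-1, 3-1) = 120.
Final answer: 120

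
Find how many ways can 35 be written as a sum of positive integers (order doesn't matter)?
14,883

Pentagonal recurrence p(n) = p(n−1) + p(n−2) − p(n−5) − p(n−7) + …: p(35) = p(34) + p(33) − p(30) − p(28) + p(23) + p(20) − p(13) − p(9) + p(0) = 12,310 + 10,143 − 5,604 − 3,718 + 1,255 + 627 − 101 − 30 + 1 = 14,883.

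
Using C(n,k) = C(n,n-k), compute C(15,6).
C(15,6) = C(15,9) = 5,005.

Answer: 5,005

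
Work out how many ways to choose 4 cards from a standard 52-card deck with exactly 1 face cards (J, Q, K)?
118,560

Solution: 12 face cards and 40 non-face cards: C(12,1) × C(40,3) = 12 × 9,880 = 118,560.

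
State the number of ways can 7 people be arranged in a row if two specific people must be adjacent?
1,440

Working:
Treat pair as unit: (7-1)! arrangements × 2 internal orders = 1,440.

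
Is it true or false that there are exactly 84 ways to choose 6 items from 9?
True

Solution: C(9,6) = 84.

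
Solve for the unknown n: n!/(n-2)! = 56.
n!/(n-2)! = n×(n-1), a product of 2 consecutive integers ≈ (n−0.5)^2. 56^(1/2) + 0.5 ≈ 8.0; check n = 8: 8×7 = 56 ✓. So n = 8.
Final answer: 8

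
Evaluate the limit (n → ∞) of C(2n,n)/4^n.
C(2n,n) ~ 4^n/√(πn), so C(2n,n)/4^n ~ 1/√(πn) → 0.

Answer: 0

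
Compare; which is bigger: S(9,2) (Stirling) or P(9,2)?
S(9,2)

S(9,2) = 2·S(8,2) + S(8,1) = 2·127 + 1 = 255; P(9,2) = 72.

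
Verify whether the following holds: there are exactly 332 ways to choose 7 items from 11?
False

Explanation: C(11,7) = 330 ≠ 332.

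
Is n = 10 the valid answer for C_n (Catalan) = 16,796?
C_10 = C(20,10)/(10+1) = 184,756/11 = 16,796, which equals 16,796.

Answer: Yes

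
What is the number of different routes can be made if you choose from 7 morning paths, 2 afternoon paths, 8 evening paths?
112
By the multiplication principle: 7 × 2 × 8 = 112.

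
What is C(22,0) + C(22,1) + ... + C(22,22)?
4,194,304

Sum of binomial coefficients = 2^22 = 4,194,304.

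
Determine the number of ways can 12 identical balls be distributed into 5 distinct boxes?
1,820

Reasoning: C(12+5-1, 5-1) = C(16, 4) = 1,820.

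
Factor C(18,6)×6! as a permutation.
P(18,6)

C(18,6)×6! = [18!/(6!(12)!)]×6! = 18!/(12)! = P(18,6) = 13,366,080.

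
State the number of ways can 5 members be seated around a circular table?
Circular arrangements: (5-1)! = 24.
Final answer: 24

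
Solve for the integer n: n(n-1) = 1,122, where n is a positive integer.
34
n² − n − 1,122 = 0, so n = (1 ± √(1 + 4·1,122))/2 = (1 ± √4,489)/2 = (1 ± 67)/2, i.e. n = 34 or n = -33. Taking the positive root, n = 34 (check: 34×33 = 1,122).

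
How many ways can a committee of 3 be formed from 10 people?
120

Reasoning: C(10,3) = 10! / (3! × (10-3)!)
         = 10! / (3! × 7!)
         = 120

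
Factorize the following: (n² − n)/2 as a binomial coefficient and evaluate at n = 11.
C(n,2); C(11,2) = 55

Explanation: (n² − n)/2 = n(n−1)/2 = C(n,2). At n = 11: C(11,2) = 55.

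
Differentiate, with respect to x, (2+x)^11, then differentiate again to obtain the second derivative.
First derivative: 11(2+x)^{10}. Second derivative: 11·10·(2+x)^{9} = 110(2+x)^{9}.
Final answer: 110(2+x)^9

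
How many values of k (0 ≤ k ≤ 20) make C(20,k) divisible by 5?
Checking C(20,k) mod 5 for k = 0..20: divisible at k = 1, 2, 3, 4, 6, 7, 8, 9, 11, 12, 13, 14, 16, 17, 18, 19. That's 16 values.

Answer: 16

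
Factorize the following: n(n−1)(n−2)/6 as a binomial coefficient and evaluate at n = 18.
C(n,3); C(18,3) = 816

Solution: n(n−1)(n−2)/6 = n!/(3!(n−3)!) = C(n,3). At n = 18: C(18,3) = 816.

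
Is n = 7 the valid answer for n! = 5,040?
Yes

Reasoning: 7! = 7·6! = 7·720 = 5,040, which equals 5,040.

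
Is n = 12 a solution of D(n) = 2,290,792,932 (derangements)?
No

Solution: D(12) = (12-1)·[D(11) + D(10)] = 11·[14,684,570 + 1,334,961] = 176,214,841, which does not equal 2,290,792,932.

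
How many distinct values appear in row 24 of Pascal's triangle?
13

Solution: Row 24 has entries C(24,0)..C(24,24); by symmetry C(24,k)=C(24,24-k), giving 13 distinct values.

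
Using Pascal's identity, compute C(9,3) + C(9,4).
210
C(9,3) + C(9,4) = C(10,4) = 210.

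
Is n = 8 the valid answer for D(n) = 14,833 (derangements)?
D(8) = (8-1)·[D(7) + D(6)] = 7·[1,854 + 265] = 14,833, which equals 14,833.
Final answer: Yes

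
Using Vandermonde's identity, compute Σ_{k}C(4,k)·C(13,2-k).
136

Solution: = C(4+13,2) = C(17,2) = 136.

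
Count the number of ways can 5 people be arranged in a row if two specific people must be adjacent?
Treat pair as unit: (5-1)! arrangements × 2 internal orders = 48.
Final answer: 48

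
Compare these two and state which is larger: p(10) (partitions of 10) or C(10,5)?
C(10,5)

Explanation: Pentagonal recurrence p(n) = p(n−1) + p(n−2) − p(n−5) − p(n−7) + …: p(10) = p(9) + p(8) − p(5) − p(3) = 30 + 22 − 7 − 3 = 42; C(10,5) = 252.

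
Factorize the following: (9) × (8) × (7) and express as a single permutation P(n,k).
P(9,3) = 9!/(6)!

Solution: Product of 3 consecutive descending integers starting at 9: P(9,3) = 9!/6! = 504.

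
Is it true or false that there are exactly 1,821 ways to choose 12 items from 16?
False

Solution: C(16,12) = 1,820 ≠ 1821.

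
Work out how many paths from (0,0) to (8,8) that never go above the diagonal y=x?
1,430

Counted by the Catalan number C_8: C_8 = C(16,8)/(8+1) = 12,870/9 = 1,430.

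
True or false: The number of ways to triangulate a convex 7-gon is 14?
Triangulations of a convex 7-gon are counted by the Catalan number C_5: C_5 = C(10,5)/(5+1) = 252/6 = 42.
Final answer: False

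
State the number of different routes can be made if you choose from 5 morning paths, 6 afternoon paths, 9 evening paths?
270

Explanation: By the multiplication principle: 5 × 6 × 9 = 270.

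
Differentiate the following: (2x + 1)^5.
10(2x + 1)^4

Explanation: Chain rule: 5(2x+1)^{4} × 2 = 10(2x+1)^{4}.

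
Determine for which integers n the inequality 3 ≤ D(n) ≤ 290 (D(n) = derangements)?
4, 5, 6

Using D(n) = (n−1)[D(n−1) + D(n−2)] with D(1)=0, D(2)=1: D(3)=2; D(4)=9; D(5)=44; D(6)=265; D(7)=1,854. So valid n = 4, 5, 6.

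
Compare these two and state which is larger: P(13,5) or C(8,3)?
P(13,5)

P(13,5)=154,440, C(8,3)=56.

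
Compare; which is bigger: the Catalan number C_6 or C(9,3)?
C_6 = C(12,6)/(6+1) = 924/7 = 132; C(9,3) = 84.
Final answer: C_6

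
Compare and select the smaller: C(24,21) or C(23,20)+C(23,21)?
Equal

Explanation: By Pascal's identity: C(24,21) = C(23,20)+C(23,21) = 2,024. Equal.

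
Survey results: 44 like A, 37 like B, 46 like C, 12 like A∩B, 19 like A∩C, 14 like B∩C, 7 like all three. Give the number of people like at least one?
89
|A∪B∪C| = 44+37+46-12-19-14+7 = 89.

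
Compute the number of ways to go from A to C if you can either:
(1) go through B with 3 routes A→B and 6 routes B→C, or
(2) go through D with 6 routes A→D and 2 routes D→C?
30

Solution: Route via B: 3×6=18. Route via D: 6×2=12. Total: 30.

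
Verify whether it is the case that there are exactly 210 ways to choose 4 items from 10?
C(10,4) = 210.
Final answer: True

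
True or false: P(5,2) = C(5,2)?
False
P(5,2) = 20 and C(5,2) = 10; P(n,r) = r! × C(n,r) so P > C whenever r ≥ 2.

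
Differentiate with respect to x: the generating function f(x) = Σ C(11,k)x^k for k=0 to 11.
Σ k·C(11,k)x^(k-1) for k=1 to 11

Term-by-term differentiation gives Σ k·C(11,k)x^{k-1} for k=1 to 11.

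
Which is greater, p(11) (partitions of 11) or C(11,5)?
C(11,5)

Explanation: Pentagonal recurrence p(n) = p(n−1) + p(n−2) − p(n−5) − p(n−7) + …: p(11) = p(10) + p(9) − p(6) − p(4) = 42 + 30 − 11 − 5 = 56; C(11,5) = 462.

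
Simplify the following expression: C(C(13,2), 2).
3,003

Solution: C(13,2) = 78, then C(78, 2) = 3,003.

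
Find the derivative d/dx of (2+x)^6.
Using the power rule: d/dx (2+x)^6 = 6(2+x)^{5}.

Answer: 6(2+x)^5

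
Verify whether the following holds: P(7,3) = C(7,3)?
False
P(7,3) = 210 but C(7,3) = 35; they differ by a factor of 3! = 6, so the statement does not hold.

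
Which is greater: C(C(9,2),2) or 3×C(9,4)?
C(C(9,2),2)=630, 3×C(9,4)=378.
Final answer: C(C(9,2),2)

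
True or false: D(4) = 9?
True

Reasoning: Derangements of 4 elements: D(4) = (4-1)·[D(3) + D(2)] = 3·[2 + 1] = 9.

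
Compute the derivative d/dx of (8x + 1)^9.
72(8x + 1)^8

Solution: Chain rule: 9(8x+1)^{8} × 8 = 72(8x+1)^{8}.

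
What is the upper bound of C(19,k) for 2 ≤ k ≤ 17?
92,378

C(19,k) is maximised at the centre of the row: C(19,9) = 92,378.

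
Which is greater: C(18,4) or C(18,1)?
C(18,4)

Explanation: C(18,4)=3,060, C(18,1)=18.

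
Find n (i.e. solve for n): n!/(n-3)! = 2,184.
n!/(n-3)! = n×(n-1)×(n-2), a product of 3 consecutive integers ≈ (n−1)^3. 2,184^(1/3) + 1 ≈ 14.0; check n = 14: 14×13×12 = 2,184 ✓. So n = 14.
Final answer: 14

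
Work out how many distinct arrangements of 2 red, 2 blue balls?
6

Multinomial: 4!/(2! × 2!) = 6.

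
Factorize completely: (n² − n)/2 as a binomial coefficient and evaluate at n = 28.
(n² − n)/2 = n(n−1)/2 = C(n,2). At n = 28: C(28,2) = 378.

Answer: C(n,2); C(28,2) = 378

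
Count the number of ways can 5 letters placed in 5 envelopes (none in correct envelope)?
Using D(n) = (n-1)[D(n-1) + D(n-2)]:
D(5) = (5-1) × [D(4) + D(3)]
      = 4 × [9 + 2]
      = 4 × 11
      = 44

Answer: 44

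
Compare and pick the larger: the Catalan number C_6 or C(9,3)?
C_6 = C(12,6)/(6+1) = 924/7 = 132; C(9,3) = 84.
Final answer: C_6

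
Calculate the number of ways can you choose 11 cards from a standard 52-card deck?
60,403,728,840

Working:
C(52,11) = 60,403,728,840.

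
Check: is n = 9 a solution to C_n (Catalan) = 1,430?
No

Reasoning: C_9 = C(18,9)/(9+1) = 48,620/10 = 4,862, which does not equal 1,430.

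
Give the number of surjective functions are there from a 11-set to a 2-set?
2,046

Reasoning: Onto functions = 2! × S(11,2)
First compute S(11,2) via recurrence:
Using the Stirling recurrence: S(n,k) = k·S(n-1,k) + S(n-1,k-1)
S(11,2) = 2·S(10,2) + S(10,1)
         = 2·511 + 1
         = 1022 + 1
         = 1,023
Then: 2 × 1023 = 2,046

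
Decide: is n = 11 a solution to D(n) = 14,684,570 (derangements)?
D(11) = (11-1)·[D(10) + D(9)] = 10·[1,334,961 + 133,496] = 14,684,570, which equals 14,684,570.

Answer: Yes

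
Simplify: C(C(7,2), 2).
210

Working:
C(7,2) = 21, then C(21, 2) = 210.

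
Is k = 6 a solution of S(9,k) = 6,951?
No

Working:
S(9,6) = 6·S(8,6) + S(8,5) = 6·266 + 1,050 = 2,646, which does not equal 6,951.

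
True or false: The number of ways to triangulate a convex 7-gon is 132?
Triangulations of a convex 7-gon are counted by the Catalan number C_5: C_5 = C(10,5)/(5+1) = 252/6 = 42.
Final answer: False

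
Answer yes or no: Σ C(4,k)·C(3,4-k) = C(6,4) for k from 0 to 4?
No
Vandermonde's identity gives C(7,4) = 35; RHS C(6,4) = 15.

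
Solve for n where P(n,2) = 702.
27

Working:
P(n,2) = n(n−1) is increasing in n; n(n−1) ≈ (n−0.5)^2 = 702 gives n ≈ 27.0. Check: P(25,2) = 600, P(26,2) = 650, P(27,2) = 702 ✓. So n = 27.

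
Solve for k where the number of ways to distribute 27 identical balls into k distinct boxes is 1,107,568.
7

Reasoning: Stars and bars: the count is C(27+k−1, k−1), increasing in k. k=5: C(31,4) = 31,465, k=6: C(32,5) = 201,376, k=7: C(33,6) = 1,107,568 ✓. So k = 7.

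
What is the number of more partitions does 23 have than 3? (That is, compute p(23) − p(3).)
1,252

Explanation: Pentagonal recurrence p(n) = p(n−1) + p(n−2) − p(n−5) − p(n−7) + …: p(23) = p(22) + p(21) − p(18) − p(16) + p(11) + p(8) − p(1) = 1,002 + 792 − 385 − 231 + 56 + 22 − 1 = 1,255.
p(3) = p(2) + p(1) = 2 + 1 = 3.
Difference = 1,255 − 3 = 1,252.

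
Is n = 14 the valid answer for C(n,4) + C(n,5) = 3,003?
Yes
C(14,4) + C(14,5) = 1,001 + 2,002 = 3,003, which equals 3,003.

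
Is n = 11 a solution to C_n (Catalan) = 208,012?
C_11 = C(22,11)/(11+1) = 705,432/12 = 58,786, which does not equal 208,012.
Final answer: No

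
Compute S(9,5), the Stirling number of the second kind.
6,951

Solution: Using the Stirling recurrence: S(n,k) = k·S(n-1,k) + S(n-1,k-1)
S(9,5) = 5·S(8,5) + S(8,4)
         = 5·1050 + 1701
         = 5250 + 1701
         = 6,951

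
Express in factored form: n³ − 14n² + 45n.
n(n − 5)(n − 9)

Solution: n³ − 14n² + 45n = n(n² − 14n + 45) = n(n − 5)(n − 9).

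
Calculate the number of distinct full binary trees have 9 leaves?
1,430

Reasoning: Using the Catalan number formula: C_n = C(2n, n) / (n+1)
C_8 = C(16, 8) / (8+1)
     = 12870 / 9
     = 1,430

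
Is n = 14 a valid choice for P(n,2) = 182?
Yes

Explanation: P(14,2) = 14·13 = 182, which equals 182.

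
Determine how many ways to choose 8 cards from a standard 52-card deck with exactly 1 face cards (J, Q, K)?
223,722,720

Solution: 12 face cards and 40 non-face cards: C(12,1) × C(40,7) = 12 × 18,643,560 = 223,722,720.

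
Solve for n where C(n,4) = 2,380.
17

Explanation: C(n,4) = n(n−1)(n−2)(n−3)/4! is increasing in n, and n(n−1)(n−2)(n−3) = 4!·2,380 = 57,120 ≈ (n−1.5)^4 gives n ≈ 17.0. Check: C(15,4) = 1,365, C(16,4) = 1,820, C(17,4) = 2,380 ✓. So n = 17.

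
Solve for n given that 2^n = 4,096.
12

Explanation: 4,096 = 1,024 × 4 = 2^10 × 2^2 = 2^12, so n = 12.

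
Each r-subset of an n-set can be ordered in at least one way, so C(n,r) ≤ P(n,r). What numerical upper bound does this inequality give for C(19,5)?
1,395,360

Working:
P(19,5) = 19·18·17·16·15 = 1,395,360, so C(19,5) ≤ 1,395,360. (The bound is loose by a factor of 5! = 120: C(19,5) = 1,395,360/120 = 11,628.)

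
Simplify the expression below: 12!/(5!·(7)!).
792

Reasoning: This is C(12,5) = 792.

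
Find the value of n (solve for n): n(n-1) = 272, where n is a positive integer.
17

n² − n − 272 = 0, so n = (1 ± √(1 + 4·272))/2 = (1 ± √1,089)/2 = (1 ± 33)/2, i.e. n = 17 or n = -16. Taking the positive root, n = 17 (check: 17×16 = 272).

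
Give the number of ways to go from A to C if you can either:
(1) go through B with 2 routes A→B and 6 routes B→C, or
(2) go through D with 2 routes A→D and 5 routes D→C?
22
Route via B: 2×6=12. Route via D: 2×5=10. Total: 22.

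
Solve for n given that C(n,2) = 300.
C(n,2) = n(n−1)/2! is increasing in n, and n(n−1) = 2!·300 = 600 ≈ (n−0.5)^2 gives n ≈ 25.0. Check: C(23,2) = 253, C(24,2) = 276, C(25,2) = 300 ✓. So n = 25.
Final answer: 25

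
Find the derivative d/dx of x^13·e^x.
(13x^12 + x^13)e^x
Product rule: d/dx[x^13]·e^x + x^13·d/dx[e^x] = 13x^{12}e^x + x^13e^x.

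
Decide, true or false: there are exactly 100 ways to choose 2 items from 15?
False

Solution: C(15,2) = 105 ≠ 100.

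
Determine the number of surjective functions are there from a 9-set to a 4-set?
186,480

Onto functions = 4! × S(9,4)
First compute S(9,4) via recurrence:
Using the Stirling recurrence: S(n,k) = k·S(n-1,k) + S(n-1,k-1)
S(9,4) = 4·S(8,4) + S(8,3)
         = 4·1701 + 966
         = 6804 + 966
         = 7,770
Then: 24 × 7770 = 186,480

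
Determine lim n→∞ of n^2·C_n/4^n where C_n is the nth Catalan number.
∞
C_n ~ 4^n/(n^(3/2)√π), so n^2·C_n/4^n ~ n^(2 − 3/2)/√π → ∞.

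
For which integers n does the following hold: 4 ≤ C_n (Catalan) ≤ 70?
3, 4, 5

Working:
C_2=2; C_3=5; C_4=14; C_5=42; C_6=132. So valid n = 3, 4, 5.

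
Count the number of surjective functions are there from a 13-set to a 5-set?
901,020,120

Reasoning: Onto functions = 5! × S(13,5)
First compute S(13,5) via recurrence:
Using the Stirling recurrence: S(n,k) = k·S(n-1,k) + S(n-1,k-1)
S(13,5) = 5·S(12,5) + S(12,4)
         = 5·1379400 + 611501
         = 6897000 + 611501
         = 7,508,501
Then: 120 × 7508501 = 901,020,120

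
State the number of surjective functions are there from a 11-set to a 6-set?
129,230,640

Working:
Onto functions = 6! × S(11,6)
First compute S(11,6) via recurrence:
Using the Stirling recurrence: S(n,k) = k·S(n-1,k) + S(n-1,k-1)
S(11,6) = 6·S(10,6) + S(10,5)
         = 6·22827 + 42525
         = 136962 + 42525
         = 179,487
Then: 720 × 179487 = 129,230,640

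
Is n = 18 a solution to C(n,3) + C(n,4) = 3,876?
Yes

C(18,3) + C(18,4) = 816 + 3,060 = 3,876, which equals 3,876.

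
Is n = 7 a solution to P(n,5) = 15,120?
P(7,5) = 7·6·5·4·3 = 2,520, which does not equal 15,120.
Final answer: No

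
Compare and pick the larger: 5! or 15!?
15!

Explanation: 5!=120, 15!=1,307,674,368,000. 15! > 5!.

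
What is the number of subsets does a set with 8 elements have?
256

Each element can be included or excluded: 2^8 = 256.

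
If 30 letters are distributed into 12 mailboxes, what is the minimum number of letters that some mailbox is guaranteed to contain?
Pigeonhole: ⌈30/12⌉ = 3.

Answer: 3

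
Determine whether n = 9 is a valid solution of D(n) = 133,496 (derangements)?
D(9) = (9-1)·[D(8) + D(7)] = 8·[14,833 + 1,854] = 133,496, which equals 133,496.

Answer: Yes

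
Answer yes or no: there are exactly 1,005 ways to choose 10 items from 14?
No

C(14,10) = 1,001 ≠ 1005.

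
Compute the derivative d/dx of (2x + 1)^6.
12(2x + 1)^5

Solution: Chain rule: 6(2x+1)^{5} × 2 = 12(2x+1)^{5}.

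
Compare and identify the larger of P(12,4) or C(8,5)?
P(12,4)

Explanation: P(12,4)=11,880, C(8,5)=56.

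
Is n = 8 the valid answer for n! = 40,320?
Yes
8! = 8·7! = 8·5,040 = 40,320, which equals 40,320.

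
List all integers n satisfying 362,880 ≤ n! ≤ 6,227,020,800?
9, 10, 11, 12, 13

Reasoning: n! is strictly increasing; 9! = 362,880 and 13! = 6,227,020,800, so valid n = 9, 10, 11, 12, 13.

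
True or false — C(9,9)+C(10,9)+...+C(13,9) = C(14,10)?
True

Explanation: Hockey stick identity gives Σ = C(14,10) = 1,001; RHS C(14,10) = 1,001.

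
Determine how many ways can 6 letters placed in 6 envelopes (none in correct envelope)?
265

Reasoning: Using D(n) = (n-1)[D(n-1) + D(n-2)]:
D(6) = (6-1) × [D(5) + D(4)]
      = 5 × [44 + 9]
      = 5 × 53
      = 265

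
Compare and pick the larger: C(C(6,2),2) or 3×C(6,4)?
C(C(6,2),2)

Explanation: C(C(6,2),2)=105, 3×C(6,4)=45.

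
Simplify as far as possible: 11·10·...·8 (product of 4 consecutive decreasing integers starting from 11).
7,920

Solution: This is P(11,4) = 11!/(7)! = 7,920.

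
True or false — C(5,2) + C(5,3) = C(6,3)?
True
Pascal's identity: LHS = 10 + 10 = 20; RHS = C(6,3) = 20. Both sides agree, so the statement holds.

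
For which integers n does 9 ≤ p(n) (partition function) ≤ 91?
Tabulating p(n) via p(n) = p(n−1) + p(n−2) − p(n−5) − p(n−7) + …: p(5)=7; p(6)=11; p(7)=15; p(8)=22; p(9)=30; p(10)=42; p(11)=56; p(12)=77; p(13)=101. So valid n = 6, 7, 8, 9, 10, 11, 12.
Final answer: 6, 7, 8, 9, 10, 11, 12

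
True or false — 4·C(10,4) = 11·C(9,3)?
False

Explanation: Absorption identity k·C(n,k) = n·C(n-1,k-1). LHS = 4·210 = 840; RHS = 11·84 = 924.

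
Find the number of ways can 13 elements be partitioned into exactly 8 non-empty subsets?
1,899,612
This equals S(13,8), the Stirling number of the 2nd kind.
Using the Stirling recurrence: S(n,k) = k·S(n-1,k) + S(n-1,k-1)
S(13,8) = 8·S(12,8) + S(12,7)
         = 8·159027 + 627396
         = 1272216 + 627396
         = 1,899,612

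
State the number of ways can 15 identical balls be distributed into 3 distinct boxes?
136

Working:
C(15+3-1, 3-1) = C(17, 2) = 136.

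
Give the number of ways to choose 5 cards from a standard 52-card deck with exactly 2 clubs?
712,842

Working:
13 clubs and 39 non-clubs: C(13,2) × C(39,3) = 78 × 9139 = 712,842.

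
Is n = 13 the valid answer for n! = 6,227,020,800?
13! = 13·12! = 13·479,001,600 = 6,227,020,800, which equals 6,227,020,800.

Answer: Yes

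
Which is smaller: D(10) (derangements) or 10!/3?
10!/3

Reasoning: D(10) = (10-1)·[D(9) + D(8)] = 9·[133,496 + 14,833] = 1,334,961; 10!/3 = 3,628,800/3 = 1,209,600.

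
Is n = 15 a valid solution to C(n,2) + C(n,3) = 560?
Yes
C(15,2) + C(15,3) = 105 + 455 = 560, which equals 560.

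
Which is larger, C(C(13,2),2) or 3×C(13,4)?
C(C(13,2),2)
C(C(13,2),2)=3,003, 3×C(13,4)=2,145.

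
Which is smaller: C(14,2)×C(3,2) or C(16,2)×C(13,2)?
C(14,2)×C(3,2)=273, C(16,2)×C(13,2)=9,360.

Answer: C(14,2)×C(3,2)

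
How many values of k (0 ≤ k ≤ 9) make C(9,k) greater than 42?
4

Reasoning: Row 9 is unimodal and symmetric about k=9/2. C(9,2)=36 ≤ 42; C(9,3)=84 > 42; by symmetry C(9,k) > 42 for k = 3..6. That's 6 - 3 + 1 = 4 values.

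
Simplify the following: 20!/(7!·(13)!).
This is C(20,7) = 77,520.

Answer: 77,520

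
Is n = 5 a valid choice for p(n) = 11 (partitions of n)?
No

Pentagonal recurrence p(n) = p(n−1) + p(n−2) − p(n−5) − p(n−7) + …: p(5) = p(4) + p(3) − p(0) = 5 + 3 − 1 = 7, which does not equal 11.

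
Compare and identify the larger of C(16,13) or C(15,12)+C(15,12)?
C(15,12)+C(15,12)
C(16,13)=560; C(15,12)+C(15,12)=455+455=910.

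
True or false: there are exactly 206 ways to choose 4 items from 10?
False

Reasoning: C(10,4) = 210 ≠ 206.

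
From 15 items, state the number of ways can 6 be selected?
5,005
C(15,6) = 15! / (6! × (15-6)!)
         = 15! / (6! × 9!)
         = 5,005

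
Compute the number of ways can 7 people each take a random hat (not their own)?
Using D(n) = (n-1)[D(n-1) + D(n-2)]:
D(7) = (7-1) × [D(6) + D(5)]
      = 6 × [265 + 44]
      = 6 × 309
      = 1,854
Final answer: 1,854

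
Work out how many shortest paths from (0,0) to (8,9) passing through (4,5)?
8,820

Working:
To (4,5): C(9,4)=126. From there: C(8,4)=70. Total: 8,820.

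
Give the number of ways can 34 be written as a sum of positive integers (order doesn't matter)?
12,310

Explanation: Pentagonal recurrence p(n) = p(n−1) + p(n−2) − p(n−5) − p(n−7) + …: p(34) = p(33) + p(32) − p(29) − p(27) + p(22) + p(19) − p(12) − p(8) = 10,143 + 8,349 − 4,565 − 3,010 + 1,002 + 490 − 77 − 22 = 12,310.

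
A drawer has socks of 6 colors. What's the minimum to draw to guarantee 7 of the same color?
37

Solution: Worst case: 6 of each = 36. One more: 37.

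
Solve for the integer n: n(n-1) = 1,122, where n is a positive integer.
34

Working:
n² − n − 1,122 = 0, so n = (1 ± √(1 + 4·1,122))/2 = (1 ± √4,489)/2 = (1 ± 67)/2, i.e. n = 34 or n = -33. Taking the positive root, n = 34 (check: 34×33 = 1,122).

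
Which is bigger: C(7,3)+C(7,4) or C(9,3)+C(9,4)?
C(9,3)+C(9,4)

Explanation: First=70, Second=210.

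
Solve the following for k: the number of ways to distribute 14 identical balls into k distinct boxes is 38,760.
Stars and bars: the count is C(14+k−1, k−1), increasing in k. k=5: C(18,4) = 3,060, k=6: C(19,5) = 11,628, k=7: C(20,6) = 38,760 ✓. So k = 7.

Answer: 7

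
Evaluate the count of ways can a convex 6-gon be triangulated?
14

Explanation: Using the Catalan number formula: C_n = C(2n, n) / (n+1)
C_4 = C(8, 4) / (4+1)
     = 70 / 5
     = 14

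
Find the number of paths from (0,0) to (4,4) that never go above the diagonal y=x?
Counted by the Catalan number C_4: C_4 = C(8,4)/(4+1) = 70/5 = 14.
Final answer: 14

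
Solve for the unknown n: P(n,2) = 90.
10

Explanation: P(n,2) = n(n−1) is increasing in n; n(n−1) ≈ (n−0.5)^2 = 90 gives n ≈ 10.0. Check: P(8,2) = 56, P(9,2) = 72, P(10,2) = 90 ✓. So n = 10.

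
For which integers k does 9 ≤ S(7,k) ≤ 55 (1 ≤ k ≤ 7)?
S(7,1)=1; S(7,2)=63; S(7,3)=301; S(7,4)=350; S(7,5)=140; S(7,6)=21; S(7,7)=1. So valid k = 6.

Answer: 6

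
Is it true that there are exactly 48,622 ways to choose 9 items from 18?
False

Explanation: C(18,9) = 48,620 ≠ 48622.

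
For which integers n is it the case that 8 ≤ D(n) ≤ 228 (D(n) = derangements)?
4, 5

Explanation: Using D(n) = (n−1)[D(n−1) + D(n−2)] with D(1)=0, D(2)=1: D(3)=2; D(4)=9; D(5)=44; D(6)=265. So valid n = 4, 5.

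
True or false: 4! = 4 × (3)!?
By definition n! = n × (n-1)!, so 4! = 4 × 3!.
Final answer: True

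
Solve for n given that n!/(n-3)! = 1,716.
n!/(n-3)! = n×(n-1)×(n-2), a product of 3 consecutive integers ≈ (n−1)^3. 1,716^(1/3) + 1 ≈ 13.0; check n = 13: 13×12×11 = 1,716 ✓. So n = 13.
Final answer: 13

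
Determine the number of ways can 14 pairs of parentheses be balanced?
2,674,440

Using the Catalan number formula: C_n = C(2n, n) / (n+1)
C_14 = C(28, 14) / (14+1)
     = 40116600 / 15
     = 2,674,440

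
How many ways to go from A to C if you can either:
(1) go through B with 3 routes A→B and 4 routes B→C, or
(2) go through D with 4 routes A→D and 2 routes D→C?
20

Reasoning: Route via B: 3×4=12. Route via D: 4×2=8. Total: 20.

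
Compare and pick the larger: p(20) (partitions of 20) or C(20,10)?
C(20,10)

Working:
Pentagonal recurrence p(n) = p(n−1) + p(n−2) − p(n−5) − p(n−7) + …: p(20) = p(19) + p(18) − p(15) − p(13) + p(8) + p(5) = 490 + 385 − 176 − 101 + 22 + 7 = 627; C(20,10) = 184,756.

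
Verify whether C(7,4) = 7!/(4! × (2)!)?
The correct denominator is 4!×3!, giving C(7,4) = 35; the stated RHS is 7!/(4!×2!) = 105 ≠ 35, so the statement does not hold.
Final answer: False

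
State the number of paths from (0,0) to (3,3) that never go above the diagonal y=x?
5

Reasoning: Counted by the Catalan number C_3: C_3 = C(6,3)/(3+1) = 20/4 = 5.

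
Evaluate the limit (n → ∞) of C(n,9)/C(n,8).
C(n,9)/C(n,8) = (n-8)/9 → ∞ as n → ∞.

Answer: ∞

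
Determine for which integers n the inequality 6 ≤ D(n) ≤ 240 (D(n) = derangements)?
4, 5

Explanation: Using D(n) = (n−1)[D(n−1) + D(n−2)] with D(1)=0, D(2)=1: D(3)=2; D(4)=9; D(5)=44; D(6)=265. So valid n = 4, 5.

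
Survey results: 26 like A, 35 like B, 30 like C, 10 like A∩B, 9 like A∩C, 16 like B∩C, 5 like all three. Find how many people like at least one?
61
|A∪B∪C| = 26+35+30-10-9-16+5 = 61.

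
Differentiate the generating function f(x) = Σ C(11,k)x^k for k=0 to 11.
Σ k·C(11,k)x^(k-1) for k=1 to 11

Reasoning: Term-by-term differentiation gives Σ k·C(11,k)x^{k-1} for k=1 to 11.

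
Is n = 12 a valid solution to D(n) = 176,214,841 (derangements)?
Yes

Solution: D(12) = (12-1)·[D(11) + D(10)] = 11·[14,684,570 + 1,334,961] = 176,214,841, which equals 176,214,841.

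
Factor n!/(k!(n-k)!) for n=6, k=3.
C(6,3) = 20
This is the binomial coefficient C(6,3) = 20.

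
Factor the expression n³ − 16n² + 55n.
n(n − 5)(n − 11)

Reasoning: n³ − 16n² + 55n = n(n² − 16n + 55) = n(n − 5)(n − 11).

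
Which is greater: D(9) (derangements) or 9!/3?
D(9)
D(9) = (9-1)·[D(8) + D(7)] = 8·[14,833 + 1,854] = 133,496; 9!/3 = 362,880/3 = 120,960.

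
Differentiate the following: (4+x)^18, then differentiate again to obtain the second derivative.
306(4+x)^16
First derivative: 18(4+x)^{17}. Second derivative: 18·17·(4+x)^{16} = 306(4+x)^{16}.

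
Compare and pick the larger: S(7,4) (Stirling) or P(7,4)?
S(7,4) = 4·S(6,4) + S(6,3) = 4·65 + 90 = 350; P(7,4) = 840.
Final answer: P(7,4)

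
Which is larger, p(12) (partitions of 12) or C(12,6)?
Pentagonal recurrence p(n) = p(n−1) + p(n−2) − p(n−5) − p(n−7) + …: p(12) = p(11) + p(10) − p(7) − p(5) + p(0) = 56 + 42 − 15 − 7 + 1 = 77; C(12,6) = 924.

Answer: C(12,6)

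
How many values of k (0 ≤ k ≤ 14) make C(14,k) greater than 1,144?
5

Explanation: Row 14 is unimodal and symmetric about k=14/2. C(14,4)=1,001 ≤ 1,144; C(14,5)=2,002 > 1,144; by symmetry C(14,k) > 1,144 for k = 5..9. That's 9 - 5 + 1 = 5 values.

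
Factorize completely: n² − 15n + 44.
(n − 4)(n − 11)

Working:
Seek roots whose sum is 15 and product is 44: (4, 11). So n² − 15n + 44 = (n − 4)(n − 11).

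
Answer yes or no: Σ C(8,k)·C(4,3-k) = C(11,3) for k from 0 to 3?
No

Explanation: Vandermonde's identity gives C(12,3) = 220; RHS C(11,3) = 165.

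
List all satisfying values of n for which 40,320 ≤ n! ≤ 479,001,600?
8, 9, 10, 11, 12

Reasoning: n! is strictly increasing; 8! = 40,320 and 12! = 479,001,600, so valid n = 8, 9, 10, 11, 12.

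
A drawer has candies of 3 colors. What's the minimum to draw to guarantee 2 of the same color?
4
Worst case: 1 of each = 3. One more: 4.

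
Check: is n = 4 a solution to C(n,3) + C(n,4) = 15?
No

Solution: C(4,3) + C(4,4) = 4 + 1 = 5, which does not equal 15.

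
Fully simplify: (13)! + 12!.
6,706,022,400

(13)! + 12! = (13)·12! + 12! = (13+1)·12! = 14·12! = 6,706,022,400.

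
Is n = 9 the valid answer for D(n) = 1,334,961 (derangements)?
No

D(9) = (9-1)·[D(8) + D(7)] = 8·[14,833 + 1,854] = 133,496, which does not equal 1,334,961.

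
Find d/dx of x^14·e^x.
(14x^13 + x^14)e^x

Working:
Product rule: d/dx[x^14]·e^x + x^14·d/dx[e^x] = 14x^{13}e^x + x^14e^x.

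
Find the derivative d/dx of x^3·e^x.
(3x^2 + x^3)e^x

Product rule: d/dx[x^3]·e^x + x^3·d/dx[e^x] = 3x^{2}e^x + x^3e^x.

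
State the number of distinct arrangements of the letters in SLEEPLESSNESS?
1,081,080

Working:
Word has 13 letters (S=5, L=2, E=4, P=1, N=1). Arrangements: 13!/Π(k!) = 1,081,080.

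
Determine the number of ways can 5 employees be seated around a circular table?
24

Working:
Circular arrangements: (5-1)! = 24.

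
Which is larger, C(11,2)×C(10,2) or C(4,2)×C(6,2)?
C(11,2)×C(10,2)
C(11,2)×C(10,2)=2,475, C(4,2)×C(6,2)=90.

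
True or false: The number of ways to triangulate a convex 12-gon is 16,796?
True

Solution: Triangulations of a convex 12-gon are counted by the Catalan number C_10: C_10 = C(20,10)/(10+1) = 184,756/11 = 16,796.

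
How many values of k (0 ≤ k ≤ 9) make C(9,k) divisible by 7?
4

Working:
Checking C(9,k) mod 7 for k = 0..9: divisible at k = 3, 4, 5, 6. That's 4 values.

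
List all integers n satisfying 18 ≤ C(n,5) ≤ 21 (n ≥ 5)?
7
C(6,5)=6; C(7,5)=21; C(8,5)=56. So valid n = 7.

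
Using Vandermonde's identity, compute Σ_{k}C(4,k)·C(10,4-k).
= C(4+10,4) = C(14,4) = 1,001.

Answer: 1,001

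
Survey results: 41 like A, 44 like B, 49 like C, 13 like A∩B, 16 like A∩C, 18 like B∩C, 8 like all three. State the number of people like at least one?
|A∪B∪C| = 41+44+49-13-16-18+8 = 95.

Answer: 95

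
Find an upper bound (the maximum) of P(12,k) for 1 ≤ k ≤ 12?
479,001,600

Explanation: P(12,k) increases in k, so maximum at k = 12: 12! = 479,001,600.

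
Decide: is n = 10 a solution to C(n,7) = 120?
C(10,7) = 10·9·8·7·6·5·4/7! = 604,800/5,040 = 120, which equals 120.

Answer: Yes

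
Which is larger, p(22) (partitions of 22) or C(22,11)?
Pentagonal recurrence p(n) = p(n−1) + p(n−2) − p(n−5) − p(n−7) + …: p(22) = p(21) + p(20) − p(17) − p(15) + p(10) + p(7) − p(0) = 792 + 627 − 297 − 176 + 42 + 15 − 1 = 1,002; C(22,11) = 705,432.

Answer: C(22,11)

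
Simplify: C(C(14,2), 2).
4,095

Reasoning: C(14,2) = 91, then C(91, 2) = 4,095.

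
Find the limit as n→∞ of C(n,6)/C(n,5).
∞

Reasoning: C(n,6)/C(n,5) = (n-5)/6 → ∞ as n → ∞.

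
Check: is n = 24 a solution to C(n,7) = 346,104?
C(24,7) = 24·23·22·21·20·19·18/7! = 1,744,364,160/5,040 = 346,104, which equals 346,104.

Answer: Yes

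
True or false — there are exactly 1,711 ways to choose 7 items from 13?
False

Working:
C(13,7) = 1,716 ≠ 1711.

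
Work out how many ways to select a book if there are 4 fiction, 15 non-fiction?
19

Explanation: By the addition principle: 4 + 15 = 19.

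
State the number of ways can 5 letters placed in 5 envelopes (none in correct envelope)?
44

Using D(n) = (n-1)[D(n-1) + D(n-2)]:
D(5) = (5-1) × [D(4) + D(3)]
      = 4 × [9 + 2]
      = 4 × 11
      = 44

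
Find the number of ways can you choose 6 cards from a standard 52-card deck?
20,358,520

Explanation: C(52,6) = 20,358,520.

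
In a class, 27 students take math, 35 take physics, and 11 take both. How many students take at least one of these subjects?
51
|A∪B| = |A|+|B|-|A∩B| = 27+35-11 = 51.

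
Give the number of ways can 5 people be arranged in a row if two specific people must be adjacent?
48

Treat pair as unit: (5-1)! arrangements × 2 internal orders = 48.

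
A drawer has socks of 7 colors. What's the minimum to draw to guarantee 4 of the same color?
22

Reasoning: Worst case: 3 of each = 21. One more: 22.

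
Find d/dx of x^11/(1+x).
Quotient rule: [11x^{10}(1+x) - x^11]/(1+x)².

Answer: (11x^10(1+x) - x^11)/(1+x)²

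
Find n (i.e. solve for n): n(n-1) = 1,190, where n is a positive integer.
n² − n − 1,190 = 0, so n = (1 ± √(1 + 4·1,190))/2 = (1 ± √4,761)/2 = (1 ± 69)/2, i.e. n = 35 or n = -34. Taking the positive root, n = 35 (check: 35×34 = 1,190).
Final answer: 35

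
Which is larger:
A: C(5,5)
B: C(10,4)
B

A=C(5,5)=1, B=C(10,4)=210.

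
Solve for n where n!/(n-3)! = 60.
5

Explanation: n!/(n-3)! = n×(n-1)×(n-2), a product of 3 consecutive integers ≈ (n−1)^3. 60^(1/3) + 1 ≈ 4.9; check n = 5: 5×4×3 = 60 ✓. So n = 5.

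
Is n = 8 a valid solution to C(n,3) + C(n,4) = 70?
No

Reasoning: C(8,3) + C(8,4) = 56 + 70 = 126, which does not equal 70.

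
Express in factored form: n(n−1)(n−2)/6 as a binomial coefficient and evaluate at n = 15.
n(n−1)(n−2)/6 = n!/(3!(n−3)!) = C(n,3). At n = 15: C(15,3) = 455.

Answer: C(n,3); C(15,3) = 455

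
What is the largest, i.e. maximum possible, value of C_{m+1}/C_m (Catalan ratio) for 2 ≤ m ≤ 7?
10/3

Solution: C_{m+1}/C_m = 2(2m+1)/(m+2), which increases with m. Maximum at m = 7: 2·15/9 = 10/3.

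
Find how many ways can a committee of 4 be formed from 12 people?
C(12,4) = 12! / (4! × (12-4)!)
         = 12! / (4! × 8!)
         = 495
Final answer: 495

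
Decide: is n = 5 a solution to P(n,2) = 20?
Yes

Working:
P(5,2) = 5·4 = 20, which equals 20.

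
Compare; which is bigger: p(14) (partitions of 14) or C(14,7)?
C(14,7)

Working:
Pentagonal recurrence p(n) = p(n−1) + p(n−2) − p(n−5) − p(n−7) + …: p(14) = p(13) + p(12) − p(9) − p(7) + p(2) = 101 + 77 − 30 − 15 + 2 = 135; C(14,7) = 3,432.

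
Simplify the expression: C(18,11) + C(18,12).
50,388

Reasoning: By Pascal's identity: C(19,12) = 50,388.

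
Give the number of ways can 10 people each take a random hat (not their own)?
Using D(n) = (n-1)[D(n-1) + D(n-2)]:
D(10) = (10-1) × [D(9) + D(8)]
      = 9 × [133496 + 14833]
      = 9 × 148329
      = 1,334,961
Final answer: 1,334,961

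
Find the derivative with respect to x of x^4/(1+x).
(4x^3(1+x) - x^4)/(1+x)²
Quotient rule: [4x^{3}(1+x) - x^4]/(1+x)².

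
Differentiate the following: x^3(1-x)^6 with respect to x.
3x^2(1-x)^6 - 6x^3(1-x)^5

Solution: Product rule: 3x^{2}(1-x)^{6} + x^3·(-6)(1-x)^{5}.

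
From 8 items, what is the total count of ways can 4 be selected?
70

Solution: C(8,4) = 8! / (4! × (8-4)!)
         = 8! / (4! × 4!)
         = 70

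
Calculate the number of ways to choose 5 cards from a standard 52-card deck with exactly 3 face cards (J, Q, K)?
12 face cards and 40 non-face cards: C(12,3) × C(40,2) = 220 × 780 = 171,600.
Final answer: 171,600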